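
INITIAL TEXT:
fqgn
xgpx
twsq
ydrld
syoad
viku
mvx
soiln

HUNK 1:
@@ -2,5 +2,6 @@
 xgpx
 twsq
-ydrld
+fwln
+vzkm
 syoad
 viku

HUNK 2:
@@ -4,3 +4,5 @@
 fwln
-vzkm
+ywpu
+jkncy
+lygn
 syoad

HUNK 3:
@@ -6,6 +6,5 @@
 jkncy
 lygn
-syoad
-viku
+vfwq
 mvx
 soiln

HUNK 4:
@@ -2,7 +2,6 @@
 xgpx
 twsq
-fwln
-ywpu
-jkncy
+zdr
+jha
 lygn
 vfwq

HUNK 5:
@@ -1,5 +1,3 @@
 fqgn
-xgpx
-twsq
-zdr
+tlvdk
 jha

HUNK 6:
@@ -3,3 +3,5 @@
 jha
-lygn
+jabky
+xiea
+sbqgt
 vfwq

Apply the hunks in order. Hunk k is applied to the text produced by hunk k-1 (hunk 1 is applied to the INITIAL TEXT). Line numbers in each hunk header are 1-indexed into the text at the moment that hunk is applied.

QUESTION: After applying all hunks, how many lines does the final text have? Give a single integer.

Answer: 9

Derivation:
Hunk 1: at line 2 remove [ydrld] add [fwln,vzkm] -> 9 lines: fqgn xgpx twsq fwln vzkm syoad viku mvx soiln
Hunk 2: at line 4 remove [vzkm] add [ywpu,jkncy,lygn] -> 11 lines: fqgn xgpx twsq fwln ywpu jkncy lygn syoad viku mvx soiln
Hunk 3: at line 6 remove [syoad,viku] add [vfwq] -> 10 lines: fqgn xgpx twsq fwln ywpu jkncy lygn vfwq mvx soiln
Hunk 4: at line 2 remove [fwln,ywpu,jkncy] add [zdr,jha] -> 9 lines: fqgn xgpx twsq zdr jha lygn vfwq mvx soiln
Hunk 5: at line 1 remove [xgpx,twsq,zdr] add [tlvdk] -> 7 lines: fqgn tlvdk jha lygn vfwq mvx soiln
Hunk 6: at line 3 remove [lygn] add [jabky,xiea,sbqgt] -> 9 lines: fqgn tlvdk jha jabky xiea sbqgt vfwq mvx soiln
Final line count: 9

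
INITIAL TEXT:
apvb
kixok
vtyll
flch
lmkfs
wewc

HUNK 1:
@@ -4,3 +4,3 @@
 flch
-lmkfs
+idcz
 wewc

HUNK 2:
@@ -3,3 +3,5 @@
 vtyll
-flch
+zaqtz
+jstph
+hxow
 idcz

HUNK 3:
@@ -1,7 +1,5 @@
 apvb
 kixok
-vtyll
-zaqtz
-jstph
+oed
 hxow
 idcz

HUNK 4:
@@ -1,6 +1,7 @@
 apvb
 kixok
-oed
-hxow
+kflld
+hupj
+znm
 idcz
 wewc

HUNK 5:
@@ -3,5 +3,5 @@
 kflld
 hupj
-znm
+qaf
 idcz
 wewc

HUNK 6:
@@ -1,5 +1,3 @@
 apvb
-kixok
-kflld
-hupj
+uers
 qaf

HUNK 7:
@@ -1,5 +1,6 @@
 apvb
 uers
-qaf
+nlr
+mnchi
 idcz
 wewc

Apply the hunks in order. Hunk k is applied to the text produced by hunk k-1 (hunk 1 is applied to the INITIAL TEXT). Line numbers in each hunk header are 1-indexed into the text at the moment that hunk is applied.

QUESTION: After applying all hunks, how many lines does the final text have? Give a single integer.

Hunk 1: at line 4 remove [lmkfs] add [idcz] -> 6 lines: apvb kixok vtyll flch idcz wewc
Hunk 2: at line 3 remove [flch] add [zaqtz,jstph,hxow] -> 8 lines: apvb kixok vtyll zaqtz jstph hxow idcz wewc
Hunk 3: at line 1 remove [vtyll,zaqtz,jstph] add [oed] -> 6 lines: apvb kixok oed hxow idcz wewc
Hunk 4: at line 1 remove [oed,hxow] add [kflld,hupj,znm] -> 7 lines: apvb kixok kflld hupj znm idcz wewc
Hunk 5: at line 3 remove [znm] add [qaf] -> 7 lines: apvb kixok kflld hupj qaf idcz wewc
Hunk 6: at line 1 remove [kixok,kflld,hupj] add [uers] -> 5 lines: apvb uers qaf idcz wewc
Hunk 7: at line 1 remove [qaf] add [nlr,mnchi] -> 6 lines: apvb uers nlr mnchi idcz wewc
Final line count: 6

Answer: 6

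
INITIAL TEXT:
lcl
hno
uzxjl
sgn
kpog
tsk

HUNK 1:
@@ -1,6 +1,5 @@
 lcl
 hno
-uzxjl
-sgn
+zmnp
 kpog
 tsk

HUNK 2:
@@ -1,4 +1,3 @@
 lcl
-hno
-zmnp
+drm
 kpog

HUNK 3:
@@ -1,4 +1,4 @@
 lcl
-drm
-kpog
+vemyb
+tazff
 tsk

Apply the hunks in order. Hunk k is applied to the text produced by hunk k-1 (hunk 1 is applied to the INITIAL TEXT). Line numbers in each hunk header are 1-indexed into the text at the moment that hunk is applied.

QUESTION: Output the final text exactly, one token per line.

Answer: lcl
vemyb
tazff
tsk

Derivation:
Hunk 1: at line 1 remove [uzxjl,sgn] add [zmnp] -> 5 lines: lcl hno zmnp kpog tsk
Hunk 2: at line 1 remove [hno,zmnp] add [drm] -> 4 lines: lcl drm kpog tsk
Hunk 3: at line 1 remove [drm,kpog] add [vemyb,tazff] -> 4 lines: lcl vemyb tazff tsk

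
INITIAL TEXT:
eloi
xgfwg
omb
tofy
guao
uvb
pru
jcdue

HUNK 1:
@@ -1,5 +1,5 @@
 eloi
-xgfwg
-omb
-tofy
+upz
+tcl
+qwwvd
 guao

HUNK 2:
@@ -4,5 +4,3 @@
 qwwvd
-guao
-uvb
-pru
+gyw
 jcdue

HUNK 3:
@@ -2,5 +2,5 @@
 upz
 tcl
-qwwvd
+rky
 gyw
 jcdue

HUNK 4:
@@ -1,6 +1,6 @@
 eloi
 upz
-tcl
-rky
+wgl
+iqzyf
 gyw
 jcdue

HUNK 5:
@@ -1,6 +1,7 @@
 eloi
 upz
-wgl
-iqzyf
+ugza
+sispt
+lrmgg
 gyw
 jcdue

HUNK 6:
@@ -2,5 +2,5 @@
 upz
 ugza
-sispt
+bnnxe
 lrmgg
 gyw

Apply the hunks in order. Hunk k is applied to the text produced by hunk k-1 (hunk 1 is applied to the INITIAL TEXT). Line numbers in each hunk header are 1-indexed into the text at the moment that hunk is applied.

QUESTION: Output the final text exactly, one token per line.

Hunk 1: at line 1 remove [xgfwg,omb,tofy] add [upz,tcl,qwwvd] -> 8 lines: eloi upz tcl qwwvd guao uvb pru jcdue
Hunk 2: at line 4 remove [guao,uvb,pru] add [gyw] -> 6 lines: eloi upz tcl qwwvd gyw jcdue
Hunk 3: at line 2 remove [qwwvd] add [rky] -> 6 lines: eloi upz tcl rky gyw jcdue
Hunk 4: at line 1 remove [tcl,rky] add [wgl,iqzyf] -> 6 lines: eloi upz wgl iqzyf gyw jcdue
Hunk 5: at line 1 remove [wgl,iqzyf] add [ugza,sispt,lrmgg] -> 7 lines: eloi upz ugza sispt lrmgg gyw jcdue
Hunk 6: at line 2 remove [sispt] add [bnnxe] -> 7 lines: eloi upz ugza bnnxe lrmgg gyw jcdue

Answer: eloi
upz
ugza
bnnxe
lrmgg
gyw
jcdue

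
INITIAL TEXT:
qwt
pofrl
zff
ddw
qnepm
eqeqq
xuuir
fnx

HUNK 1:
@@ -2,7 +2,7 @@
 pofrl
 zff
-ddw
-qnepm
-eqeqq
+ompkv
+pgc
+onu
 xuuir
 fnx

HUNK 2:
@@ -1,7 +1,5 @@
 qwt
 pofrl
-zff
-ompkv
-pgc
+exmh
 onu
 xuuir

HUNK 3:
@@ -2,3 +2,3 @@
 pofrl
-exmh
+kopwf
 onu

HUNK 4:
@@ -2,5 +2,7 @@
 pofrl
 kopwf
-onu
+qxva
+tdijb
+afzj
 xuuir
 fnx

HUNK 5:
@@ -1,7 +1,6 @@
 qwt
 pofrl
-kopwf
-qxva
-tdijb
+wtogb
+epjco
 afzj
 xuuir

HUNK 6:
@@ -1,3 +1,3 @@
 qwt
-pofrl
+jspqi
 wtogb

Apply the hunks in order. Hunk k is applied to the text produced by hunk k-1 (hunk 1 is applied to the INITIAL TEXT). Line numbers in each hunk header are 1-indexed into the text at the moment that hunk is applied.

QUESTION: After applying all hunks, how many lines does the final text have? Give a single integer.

Hunk 1: at line 2 remove [ddw,qnepm,eqeqq] add [ompkv,pgc,onu] -> 8 lines: qwt pofrl zff ompkv pgc onu xuuir fnx
Hunk 2: at line 1 remove [zff,ompkv,pgc] add [exmh] -> 6 lines: qwt pofrl exmh onu xuuir fnx
Hunk 3: at line 2 remove [exmh] add [kopwf] -> 6 lines: qwt pofrl kopwf onu xuuir fnx
Hunk 4: at line 2 remove [onu] add [qxva,tdijb,afzj] -> 8 lines: qwt pofrl kopwf qxva tdijb afzj xuuir fnx
Hunk 5: at line 1 remove [kopwf,qxva,tdijb] add [wtogb,epjco] -> 7 lines: qwt pofrl wtogb epjco afzj xuuir fnx
Hunk 6: at line 1 remove [pofrl] add [jspqi] -> 7 lines: qwt jspqi wtogb epjco afzj xuuir fnx
Final line count: 7

Answer: 7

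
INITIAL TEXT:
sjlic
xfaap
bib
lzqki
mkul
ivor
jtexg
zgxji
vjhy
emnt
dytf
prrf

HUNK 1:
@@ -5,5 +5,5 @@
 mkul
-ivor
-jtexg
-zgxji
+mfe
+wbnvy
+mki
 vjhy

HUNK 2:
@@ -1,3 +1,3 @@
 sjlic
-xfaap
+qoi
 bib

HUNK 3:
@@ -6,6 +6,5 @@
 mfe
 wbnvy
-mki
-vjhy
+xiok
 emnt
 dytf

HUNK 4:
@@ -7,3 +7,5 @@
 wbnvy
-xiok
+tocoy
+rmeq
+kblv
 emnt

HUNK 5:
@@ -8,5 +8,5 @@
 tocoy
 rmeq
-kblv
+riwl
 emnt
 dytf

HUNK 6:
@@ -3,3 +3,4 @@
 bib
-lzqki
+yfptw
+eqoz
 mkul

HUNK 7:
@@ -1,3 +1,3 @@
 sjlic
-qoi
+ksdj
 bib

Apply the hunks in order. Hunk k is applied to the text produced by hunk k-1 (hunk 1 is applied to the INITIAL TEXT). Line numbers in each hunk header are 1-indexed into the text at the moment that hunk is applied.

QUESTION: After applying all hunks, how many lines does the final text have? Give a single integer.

Hunk 1: at line 5 remove [ivor,jtexg,zgxji] add [mfe,wbnvy,mki] -> 12 lines: sjlic xfaap bib lzqki mkul mfe wbnvy mki vjhy emnt dytf prrf
Hunk 2: at line 1 remove [xfaap] add [qoi] -> 12 lines: sjlic qoi bib lzqki mkul mfe wbnvy mki vjhy emnt dytf prrf
Hunk 3: at line 6 remove [mki,vjhy] add [xiok] -> 11 lines: sjlic qoi bib lzqki mkul mfe wbnvy xiok emnt dytf prrf
Hunk 4: at line 7 remove [xiok] add [tocoy,rmeq,kblv] -> 13 lines: sjlic qoi bib lzqki mkul mfe wbnvy tocoy rmeq kblv emnt dytf prrf
Hunk 5: at line 8 remove [kblv] add [riwl] -> 13 lines: sjlic qoi bib lzqki mkul mfe wbnvy tocoy rmeq riwl emnt dytf prrf
Hunk 6: at line 3 remove [lzqki] add [yfptw,eqoz] -> 14 lines: sjlic qoi bib yfptw eqoz mkul mfe wbnvy tocoy rmeq riwl emnt dytf prrf
Hunk 7: at line 1 remove [qoi] add [ksdj] -> 14 lines: sjlic ksdj bib yfptw eqoz mkul mfe wbnvy tocoy rmeq riwl emnt dytf prrf
Final line count: 14

Answer: 14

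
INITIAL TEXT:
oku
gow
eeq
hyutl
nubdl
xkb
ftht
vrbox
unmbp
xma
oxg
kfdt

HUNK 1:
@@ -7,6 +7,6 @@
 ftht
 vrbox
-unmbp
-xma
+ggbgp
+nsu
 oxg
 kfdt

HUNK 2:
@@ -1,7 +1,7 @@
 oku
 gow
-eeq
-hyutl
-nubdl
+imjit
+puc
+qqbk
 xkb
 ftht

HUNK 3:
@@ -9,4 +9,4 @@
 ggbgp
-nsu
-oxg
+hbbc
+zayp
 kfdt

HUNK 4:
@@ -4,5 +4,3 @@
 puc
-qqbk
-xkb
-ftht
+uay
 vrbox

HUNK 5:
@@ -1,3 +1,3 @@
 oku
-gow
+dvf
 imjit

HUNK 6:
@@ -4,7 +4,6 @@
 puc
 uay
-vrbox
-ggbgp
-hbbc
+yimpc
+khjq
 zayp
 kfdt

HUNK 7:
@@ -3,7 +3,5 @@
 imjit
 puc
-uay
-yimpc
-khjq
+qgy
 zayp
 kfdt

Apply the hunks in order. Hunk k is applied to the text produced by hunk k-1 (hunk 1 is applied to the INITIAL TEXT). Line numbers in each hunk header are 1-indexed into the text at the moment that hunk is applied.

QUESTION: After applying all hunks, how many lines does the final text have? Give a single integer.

Hunk 1: at line 7 remove [unmbp,xma] add [ggbgp,nsu] -> 12 lines: oku gow eeq hyutl nubdl xkb ftht vrbox ggbgp nsu oxg kfdt
Hunk 2: at line 1 remove [eeq,hyutl,nubdl] add [imjit,puc,qqbk] -> 12 lines: oku gow imjit puc qqbk xkb ftht vrbox ggbgp nsu oxg kfdt
Hunk 3: at line 9 remove [nsu,oxg] add [hbbc,zayp] -> 12 lines: oku gow imjit puc qqbk xkb ftht vrbox ggbgp hbbc zayp kfdt
Hunk 4: at line 4 remove [qqbk,xkb,ftht] add [uay] -> 10 lines: oku gow imjit puc uay vrbox ggbgp hbbc zayp kfdt
Hunk 5: at line 1 remove [gow] add [dvf] -> 10 lines: oku dvf imjit puc uay vrbox ggbgp hbbc zayp kfdt
Hunk 6: at line 4 remove [vrbox,ggbgp,hbbc] add [yimpc,khjq] -> 9 lines: oku dvf imjit puc uay yimpc khjq zayp kfdt
Hunk 7: at line 3 remove [uay,yimpc,khjq] add [qgy] -> 7 lines: oku dvf imjit puc qgy zayp kfdt
Final line count: 7

Answer: 7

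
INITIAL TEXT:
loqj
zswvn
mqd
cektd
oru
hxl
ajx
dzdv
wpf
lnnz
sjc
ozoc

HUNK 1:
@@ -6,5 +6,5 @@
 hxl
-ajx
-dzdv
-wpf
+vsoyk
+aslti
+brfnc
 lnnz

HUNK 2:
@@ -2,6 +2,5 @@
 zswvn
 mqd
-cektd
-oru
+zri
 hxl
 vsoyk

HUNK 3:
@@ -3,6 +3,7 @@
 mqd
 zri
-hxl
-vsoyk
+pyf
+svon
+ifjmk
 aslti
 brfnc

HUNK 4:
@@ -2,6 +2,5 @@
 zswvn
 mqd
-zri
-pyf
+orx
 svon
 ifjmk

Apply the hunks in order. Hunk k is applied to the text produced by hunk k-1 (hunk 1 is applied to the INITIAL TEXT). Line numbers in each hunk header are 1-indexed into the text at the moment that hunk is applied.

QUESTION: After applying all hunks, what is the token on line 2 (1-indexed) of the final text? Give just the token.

Answer: zswvn

Derivation:
Hunk 1: at line 6 remove [ajx,dzdv,wpf] add [vsoyk,aslti,brfnc] -> 12 lines: loqj zswvn mqd cektd oru hxl vsoyk aslti brfnc lnnz sjc ozoc
Hunk 2: at line 2 remove [cektd,oru] add [zri] -> 11 lines: loqj zswvn mqd zri hxl vsoyk aslti brfnc lnnz sjc ozoc
Hunk 3: at line 3 remove [hxl,vsoyk] add [pyf,svon,ifjmk] -> 12 lines: loqj zswvn mqd zri pyf svon ifjmk aslti brfnc lnnz sjc ozoc
Hunk 4: at line 2 remove [zri,pyf] add [orx] -> 11 lines: loqj zswvn mqd orx svon ifjmk aslti brfnc lnnz sjc ozoc
Final line 2: zswvn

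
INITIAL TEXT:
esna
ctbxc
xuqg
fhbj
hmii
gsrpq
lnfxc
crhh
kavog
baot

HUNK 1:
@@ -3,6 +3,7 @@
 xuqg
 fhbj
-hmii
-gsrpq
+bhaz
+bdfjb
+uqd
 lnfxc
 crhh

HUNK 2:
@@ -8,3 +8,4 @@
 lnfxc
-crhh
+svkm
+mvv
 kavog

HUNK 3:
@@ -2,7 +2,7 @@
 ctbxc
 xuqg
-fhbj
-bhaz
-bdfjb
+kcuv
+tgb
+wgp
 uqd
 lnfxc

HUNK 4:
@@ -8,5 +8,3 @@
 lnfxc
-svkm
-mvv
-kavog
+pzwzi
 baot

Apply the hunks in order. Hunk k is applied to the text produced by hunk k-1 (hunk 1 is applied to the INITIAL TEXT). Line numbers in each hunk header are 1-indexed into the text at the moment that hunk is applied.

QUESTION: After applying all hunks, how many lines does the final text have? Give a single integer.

Hunk 1: at line 3 remove [hmii,gsrpq] add [bhaz,bdfjb,uqd] -> 11 lines: esna ctbxc xuqg fhbj bhaz bdfjb uqd lnfxc crhh kavog baot
Hunk 2: at line 8 remove [crhh] add [svkm,mvv] -> 12 lines: esna ctbxc xuqg fhbj bhaz bdfjb uqd lnfxc svkm mvv kavog baot
Hunk 3: at line 2 remove [fhbj,bhaz,bdfjb] add [kcuv,tgb,wgp] -> 12 lines: esna ctbxc xuqg kcuv tgb wgp uqd lnfxc svkm mvv kavog baot
Hunk 4: at line 8 remove [svkm,mvv,kavog] add [pzwzi] -> 10 lines: esna ctbxc xuqg kcuv tgb wgp uqd lnfxc pzwzi baot
Final line count: 10

Answer: 10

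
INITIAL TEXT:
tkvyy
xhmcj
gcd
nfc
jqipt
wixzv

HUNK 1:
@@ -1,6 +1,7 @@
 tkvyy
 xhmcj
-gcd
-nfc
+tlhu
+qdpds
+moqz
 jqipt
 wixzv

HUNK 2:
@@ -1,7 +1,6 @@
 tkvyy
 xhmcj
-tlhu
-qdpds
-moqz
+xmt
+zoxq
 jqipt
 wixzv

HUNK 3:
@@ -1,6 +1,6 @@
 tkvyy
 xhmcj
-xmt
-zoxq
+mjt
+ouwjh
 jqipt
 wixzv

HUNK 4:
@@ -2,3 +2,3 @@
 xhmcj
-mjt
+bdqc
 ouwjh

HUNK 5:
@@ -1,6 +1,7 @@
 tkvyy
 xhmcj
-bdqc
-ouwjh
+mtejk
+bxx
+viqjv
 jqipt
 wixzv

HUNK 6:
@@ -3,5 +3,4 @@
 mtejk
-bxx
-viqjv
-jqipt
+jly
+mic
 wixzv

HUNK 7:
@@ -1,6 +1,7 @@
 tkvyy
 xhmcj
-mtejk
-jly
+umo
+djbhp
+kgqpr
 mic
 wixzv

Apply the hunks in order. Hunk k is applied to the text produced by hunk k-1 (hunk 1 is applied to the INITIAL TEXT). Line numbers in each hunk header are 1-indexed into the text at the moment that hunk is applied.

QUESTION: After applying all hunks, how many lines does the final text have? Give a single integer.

Hunk 1: at line 1 remove [gcd,nfc] add [tlhu,qdpds,moqz] -> 7 lines: tkvyy xhmcj tlhu qdpds moqz jqipt wixzv
Hunk 2: at line 1 remove [tlhu,qdpds,moqz] add [xmt,zoxq] -> 6 lines: tkvyy xhmcj xmt zoxq jqipt wixzv
Hunk 3: at line 1 remove [xmt,zoxq] add [mjt,ouwjh] -> 6 lines: tkvyy xhmcj mjt ouwjh jqipt wixzv
Hunk 4: at line 2 remove [mjt] add [bdqc] -> 6 lines: tkvyy xhmcj bdqc ouwjh jqipt wixzv
Hunk 5: at line 1 remove [bdqc,ouwjh] add [mtejk,bxx,viqjv] -> 7 lines: tkvyy xhmcj mtejk bxx viqjv jqipt wixzv
Hunk 6: at line 3 remove [bxx,viqjv,jqipt] add [jly,mic] -> 6 lines: tkvyy xhmcj mtejk jly mic wixzv
Hunk 7: at line 1 remove [mtejk,jly] add [umo,djbhp,kgqpr] -> 7 lines: tkvyy xhmcj umo djbhp kgqpr mic wixzv
Final line count: 7

Answer: 7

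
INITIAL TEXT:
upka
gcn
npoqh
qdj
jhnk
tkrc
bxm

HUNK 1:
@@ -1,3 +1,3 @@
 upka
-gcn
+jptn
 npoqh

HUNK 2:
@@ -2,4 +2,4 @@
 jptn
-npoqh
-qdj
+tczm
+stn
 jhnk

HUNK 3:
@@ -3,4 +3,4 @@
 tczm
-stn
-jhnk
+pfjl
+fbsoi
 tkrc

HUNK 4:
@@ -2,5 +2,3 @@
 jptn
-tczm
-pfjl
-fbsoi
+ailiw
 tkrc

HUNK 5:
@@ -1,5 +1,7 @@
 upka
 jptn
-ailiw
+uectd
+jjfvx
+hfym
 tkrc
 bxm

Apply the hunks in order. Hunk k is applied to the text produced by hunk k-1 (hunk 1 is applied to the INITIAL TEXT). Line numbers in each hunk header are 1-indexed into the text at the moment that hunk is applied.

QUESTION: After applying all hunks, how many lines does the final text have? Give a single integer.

Answer: 7

Derivation:
Hunk 1: at line 1 remove [gcn] add [jptn] -> 7 lines: upka jptn npoqh qdj jhnk tkrc bxm
Hunk 2: at line 2 remove [npoqh,qdj] add [tczm,stn] -> 7 lines: upka jptn tczm stn jhnk tkrc bxm
Hunk 3: at line 3 remove [stn,jhnk] add [pfjl,fbsoi] -> 7 lines: upka jptn tczm pfjl fbsoi tkrc bxm
Hunk 4: at line 2 remove [tczm,pfjl,fbsoi] add [ailiw] -> 5 lines: upka jptn ailiw tkrc bxm
Hunk 5: at line 1 remove [ailiw] add [uectd,jjfvx,hfym] -> 7 lines: upka jptn uectd jjfvx hfym tkrc bxm
Final line count: 7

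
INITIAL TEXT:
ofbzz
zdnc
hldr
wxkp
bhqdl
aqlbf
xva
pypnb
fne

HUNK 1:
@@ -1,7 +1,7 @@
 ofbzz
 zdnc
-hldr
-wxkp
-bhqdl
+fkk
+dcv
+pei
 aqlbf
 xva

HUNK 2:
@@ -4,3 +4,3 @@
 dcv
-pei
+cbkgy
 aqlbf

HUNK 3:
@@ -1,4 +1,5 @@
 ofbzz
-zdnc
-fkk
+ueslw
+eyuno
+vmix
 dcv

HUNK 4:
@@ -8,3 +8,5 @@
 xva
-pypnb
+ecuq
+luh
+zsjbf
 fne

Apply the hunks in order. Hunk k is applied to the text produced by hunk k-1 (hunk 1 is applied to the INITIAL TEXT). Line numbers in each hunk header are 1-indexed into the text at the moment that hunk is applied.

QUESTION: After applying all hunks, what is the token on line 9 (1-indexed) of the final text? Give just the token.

Hunk 1: at line 1 remove [hldr,wxkp,bhqdl] add [fkk,dcv,pei] -> 9 lines: ofbzz zdnc fkk dcv pei aqlbf xva pypnb fne
Hunk 2: at line 4 remove [pei] add [cbkgy] -> 9 lines: ofbzz zdnc fkk dcv cbkgy aqlbf xva pypnb fne
Hunk 3: at line 1 remove [zdnc,fkk] add [ueslw,eyuno,vmix] -> 10 lines: ofbzz ueslw eyuno vmix dcv cbkgy aqlbf xva pypnb fne
Hunk 4: at line 8 remove [pypnb] add [ecuq,luh,zsjbf] -> 12 lines: ofbzz ueslw eyuno vmix dcv cbkgy aqlbf xva ecuq luh zsjbf fne
Final line 9: ecuq

Answer: ecuq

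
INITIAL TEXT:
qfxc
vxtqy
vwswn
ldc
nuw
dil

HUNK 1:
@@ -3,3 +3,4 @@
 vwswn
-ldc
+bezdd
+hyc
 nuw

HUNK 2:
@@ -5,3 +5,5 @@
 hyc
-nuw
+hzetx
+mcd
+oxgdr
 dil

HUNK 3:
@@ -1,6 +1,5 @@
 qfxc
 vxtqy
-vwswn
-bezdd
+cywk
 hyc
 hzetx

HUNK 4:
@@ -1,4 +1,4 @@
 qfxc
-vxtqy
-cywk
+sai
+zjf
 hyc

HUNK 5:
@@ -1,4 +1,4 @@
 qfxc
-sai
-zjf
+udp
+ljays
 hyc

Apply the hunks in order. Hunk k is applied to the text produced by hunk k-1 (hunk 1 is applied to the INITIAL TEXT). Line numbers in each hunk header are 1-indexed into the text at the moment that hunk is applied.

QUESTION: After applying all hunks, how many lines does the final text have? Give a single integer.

Hunk 1: at line 3 remove [ldc] add [bezdd,hyc] -> 7 lines: qfxc vxtqy vwswn bezdd hyc nuw dil
Hunk 2: at line 5 remove [nuw] add [hzetx,mcd,oxgdr] -> 9 lines: qfxc vxtqy vwswn bezdd hyc hzetx mcd oxgdr dil
Hunk 3: at line 1 remove [vwswn,bezdd] add [cywk] -> 8 lines: qfxc vxtqy cywk hyc hzetx mcd oxgdr dil
Hunk 4: at line 1 remove [vxtqy,cywk] add [sai,zjf] -> 8 lines: qfxc sai zjf hyc hzetx mcd oxgdr dil
Hunk 5: at line 1 remove [sai,zjf] add [udp,ljays] -> 8 lines: qfxc udp ljays hyc hzetx mcd oxgdr dil
Final line count: 8

Answer: 8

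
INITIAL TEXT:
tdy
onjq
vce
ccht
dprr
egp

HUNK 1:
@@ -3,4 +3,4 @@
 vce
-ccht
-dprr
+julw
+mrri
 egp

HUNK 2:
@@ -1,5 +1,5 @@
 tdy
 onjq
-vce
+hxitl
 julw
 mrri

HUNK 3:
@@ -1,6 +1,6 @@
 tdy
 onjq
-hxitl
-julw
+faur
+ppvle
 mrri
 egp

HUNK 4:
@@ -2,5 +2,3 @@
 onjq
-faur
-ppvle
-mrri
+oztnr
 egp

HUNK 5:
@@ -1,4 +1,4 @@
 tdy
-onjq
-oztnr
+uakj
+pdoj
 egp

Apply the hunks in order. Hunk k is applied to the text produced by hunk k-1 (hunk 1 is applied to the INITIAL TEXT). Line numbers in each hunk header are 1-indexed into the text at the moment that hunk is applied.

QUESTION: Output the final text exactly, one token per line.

Answer: tdy
uakj
pdoj
egp

Derivation:
Hunk 1: at line 3 remove [ccht,dprr] add [julw,mrri] -> 6 lines: tdy onjq vce julw mrri egp
Hunk 2: at line 1 remove [vce] add [hxitl] -> 6 lines: tdy onjq hxitl julw mrri egp
Hunk 3: at line 1 remove [hxitl,julw] add [faur,ppvle] -> 6 lines: tdy onjq faur ppvle mrri egp
Hunk 4: at line 2 remove [faur,ppvle,mrri] add [oztnr] -> 4 lines: tdy onjq oztnr egp
Hunk 5: at line 1 remove [onjq,oztnr] add [uakj,pdoj] -> 4 lines: tdy uakj pdoj egp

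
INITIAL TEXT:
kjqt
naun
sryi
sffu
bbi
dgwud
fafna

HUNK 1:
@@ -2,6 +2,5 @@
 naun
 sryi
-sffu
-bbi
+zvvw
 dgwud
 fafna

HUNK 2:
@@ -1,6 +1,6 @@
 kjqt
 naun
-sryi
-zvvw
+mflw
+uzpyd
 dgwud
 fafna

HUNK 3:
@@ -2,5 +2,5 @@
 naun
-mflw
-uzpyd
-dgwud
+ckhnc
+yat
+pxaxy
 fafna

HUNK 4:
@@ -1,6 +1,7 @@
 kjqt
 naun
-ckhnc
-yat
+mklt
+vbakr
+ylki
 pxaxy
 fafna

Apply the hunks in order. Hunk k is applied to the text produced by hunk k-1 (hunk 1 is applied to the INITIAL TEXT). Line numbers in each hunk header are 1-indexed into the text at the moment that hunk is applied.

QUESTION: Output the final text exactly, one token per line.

Hunk 1: at line 2 remove [sffu,bbi] add [zvvw] -> 6 lines: kjqt naun sryi zvvw dgwud fafna
Hunk 2: at line 1 remove [sryi,zvvw] add [mflw,uzpyd] -> 6 lines: kjqt naun mflw uzpyd dgwud fafna
Hunk 3: at line 2 remove [mflw,uzpyd,dgwud] add [ckhnc,yat,pxaxy] -> 6 lines: kjqt naun ckhnc yat pxaxy fafna
Hunk 4: at line 1 remove [ckhnc,yat] add [mklt,vbakr,ylki] -> 7 lines: kjqt naun mklt vbakr ylki pxaxy fafna

Answer: kjqt
naun
mklt
vbakr
ylki
pxaxy
fafna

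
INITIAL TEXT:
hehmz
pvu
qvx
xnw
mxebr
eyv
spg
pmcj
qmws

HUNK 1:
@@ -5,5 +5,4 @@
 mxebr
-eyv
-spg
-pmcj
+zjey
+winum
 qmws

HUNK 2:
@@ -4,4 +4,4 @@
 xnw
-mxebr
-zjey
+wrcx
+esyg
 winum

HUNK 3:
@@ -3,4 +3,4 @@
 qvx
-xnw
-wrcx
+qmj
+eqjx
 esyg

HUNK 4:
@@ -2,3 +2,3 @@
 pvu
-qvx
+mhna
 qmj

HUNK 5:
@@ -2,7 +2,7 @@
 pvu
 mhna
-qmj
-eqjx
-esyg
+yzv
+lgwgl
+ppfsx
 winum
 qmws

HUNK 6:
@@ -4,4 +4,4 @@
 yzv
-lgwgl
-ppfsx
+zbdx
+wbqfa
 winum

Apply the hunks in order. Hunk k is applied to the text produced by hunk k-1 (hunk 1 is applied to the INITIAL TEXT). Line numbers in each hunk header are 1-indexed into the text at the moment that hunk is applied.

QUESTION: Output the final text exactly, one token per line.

Answer: hehmz
pvu
mhna
yzv
zbdx
wbqfa
winum
qmws

Derivation:
Hunk 1: at line 5 remove [eyv,spg,pmcj] add [zjey,winum] -> 8 lines: hehmz pvu qvx xnw mxebr zjey winum qmws
Hunk 2: at line 4 remove [mxebr,zjey] add [wrcx,esyg] -> 8 lines: hehmz pvu qvx xnw wrcx esyg winum qmws
Hunk 3: at line 3 remove [xnw,wrcx] add [qmj,eqjx] -> 8 lines: hehmz pvu qvx qmj eqjx esyg winum qmws
Hunk 4: at line 2 remove [qvx] add [mhna] -> 8 lines: hehmz pvu mhna qmj eqjx esyg winum qmws
Hunk 5: at line 2 remove [qmj,eqjx,esyg] add [yzv,lgwgl,ppfsx] -> 8 lines: hehmz pvu mhna yzv lgwgl ppfsx winum qmws
Hunk 6: at line 4 remove [lgwgl,ppfsx] add [zbdx,wbqfa] -> 8 lines: hehmz pvu mhna yzv zbdx wbqfa winum qmws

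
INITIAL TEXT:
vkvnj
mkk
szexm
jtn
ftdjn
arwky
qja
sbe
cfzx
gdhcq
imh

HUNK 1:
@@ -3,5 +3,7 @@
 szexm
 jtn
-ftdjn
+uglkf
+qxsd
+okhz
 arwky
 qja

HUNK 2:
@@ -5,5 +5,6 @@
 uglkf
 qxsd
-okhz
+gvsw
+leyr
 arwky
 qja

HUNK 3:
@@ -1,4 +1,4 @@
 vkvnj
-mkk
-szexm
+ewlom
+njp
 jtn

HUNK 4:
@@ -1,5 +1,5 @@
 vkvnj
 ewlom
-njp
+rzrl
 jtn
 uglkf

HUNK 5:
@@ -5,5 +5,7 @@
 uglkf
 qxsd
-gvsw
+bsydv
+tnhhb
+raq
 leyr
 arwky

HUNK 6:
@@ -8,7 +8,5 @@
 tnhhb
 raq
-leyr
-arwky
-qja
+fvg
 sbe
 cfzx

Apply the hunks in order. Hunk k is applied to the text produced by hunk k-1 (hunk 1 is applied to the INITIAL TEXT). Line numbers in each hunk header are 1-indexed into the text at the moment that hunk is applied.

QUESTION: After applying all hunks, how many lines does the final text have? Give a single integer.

Answer: 14

Derivation:
Hunk 1: at line 3 remove [ftdjn] add [uglkf,qxsd,okhz] -> 13 lines: vkvnj mkk szexm jtn uglkf qxsd okhz arwky qja sbe cfzx gdhcq imh
Hunk 2: at line 5 remove [okhz] add [gvsw,leyr] -> 14 lines: vkvnj mkk szexm jtn uglkf qxsd gvsw leyr arwky qja sbe cfzx gdhcq imh
Hunk 3: at line 1 remove [mkk,szexm] add [ewlom,njp] -> 14 lines: vkvnj ewlom njp jtn uglkf qxsd gvsw leyr arwky qja sbe cfzx gdhcq imh
Hunk 4: at line 1 remove [njp] add [rzrl] -> 14 lines: vkvnj ewlom rzrl jtn uglkf qxsd gvsw leyr arwky qja sbe cfzx gdhcq imh
Hunk 5: at line 5 remove [gvsw] add [bsydv,tnhhb,raq] -> 16 lines: vkvnj ewlom rzrl jtn uglkf qxsd bsydv tnhhb raq leyr arwky qja sbe cfzx gdhcq imh
Hunk 6: at line 8 remove [leyr,arwky,qja] add [fvg] -> 14 lines: vkvnj ewlom rzrl jtn uglkf qxsd bsydv tnhhb raq fvg sbe cfzx gdhcq imh
Final line count: 14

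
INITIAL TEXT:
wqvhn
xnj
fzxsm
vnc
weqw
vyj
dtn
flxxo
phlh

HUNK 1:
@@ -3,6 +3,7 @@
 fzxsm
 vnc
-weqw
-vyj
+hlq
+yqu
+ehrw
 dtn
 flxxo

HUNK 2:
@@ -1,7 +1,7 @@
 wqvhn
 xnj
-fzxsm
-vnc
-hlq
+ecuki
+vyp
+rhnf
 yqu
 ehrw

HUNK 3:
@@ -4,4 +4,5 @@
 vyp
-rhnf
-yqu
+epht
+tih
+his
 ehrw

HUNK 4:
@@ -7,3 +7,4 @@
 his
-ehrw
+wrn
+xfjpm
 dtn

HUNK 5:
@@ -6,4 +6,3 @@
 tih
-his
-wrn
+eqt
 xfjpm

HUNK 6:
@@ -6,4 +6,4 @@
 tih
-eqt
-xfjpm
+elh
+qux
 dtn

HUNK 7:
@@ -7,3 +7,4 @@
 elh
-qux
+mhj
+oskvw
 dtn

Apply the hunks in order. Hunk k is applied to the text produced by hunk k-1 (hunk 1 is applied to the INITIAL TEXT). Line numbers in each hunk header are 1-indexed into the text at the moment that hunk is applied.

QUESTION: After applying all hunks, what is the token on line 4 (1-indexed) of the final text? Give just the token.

Hunk 1: at line 3 remove [weqw,vyj] add [hlq,yqu,ehrw] -> 10 lines: wqvhn xnj fzxsm vnc hlq yqu ehrw dtn flxxo phlh
Hunk 2: at line 1 remove [fzxsm,vnc,hlq] add [ecuki,vyp,rhnf] -> 10 lines: wqvhn xnj ecuki vyp rhnf yqu ehrw dtn flxxo phlh
Hunk 3: at line 4 remove [rhnf,yqu] add [epht,tih,his] -> 11 lines: wqvhn xnj ecuki vyp epht tih his ehrw dtn flxxo phlh
Hunk 4: at line 7 remove [ehrw] add [wrn,xfjpm] -> 12 lines: wqvhn xnj ecuki vyp epht tih his wrn xfjpm dtn flxxo phlh
Hunk 5: at line 6 remove [his,wrn] add [eqt] -> 11 lines: wqvhn xnj ecuki vyp epht tih eqt xfjpm dtn flxxo phlh
Hunk 6: at line 6 remove [eqt,xfjpm] add [elh,qux] -> 11 lines: wqvhn xnj ecuki vyp epht tih elh qux dtn flxxo phlh
Hunk 7: at line 7 remove [qux] add [mhj,oskvw] -> 12 lines: wqvhn xnj ecuki vyp epht tih elh mhj oskvw dtn flxxo phlh
Final line 4: vyp

Answer: vyp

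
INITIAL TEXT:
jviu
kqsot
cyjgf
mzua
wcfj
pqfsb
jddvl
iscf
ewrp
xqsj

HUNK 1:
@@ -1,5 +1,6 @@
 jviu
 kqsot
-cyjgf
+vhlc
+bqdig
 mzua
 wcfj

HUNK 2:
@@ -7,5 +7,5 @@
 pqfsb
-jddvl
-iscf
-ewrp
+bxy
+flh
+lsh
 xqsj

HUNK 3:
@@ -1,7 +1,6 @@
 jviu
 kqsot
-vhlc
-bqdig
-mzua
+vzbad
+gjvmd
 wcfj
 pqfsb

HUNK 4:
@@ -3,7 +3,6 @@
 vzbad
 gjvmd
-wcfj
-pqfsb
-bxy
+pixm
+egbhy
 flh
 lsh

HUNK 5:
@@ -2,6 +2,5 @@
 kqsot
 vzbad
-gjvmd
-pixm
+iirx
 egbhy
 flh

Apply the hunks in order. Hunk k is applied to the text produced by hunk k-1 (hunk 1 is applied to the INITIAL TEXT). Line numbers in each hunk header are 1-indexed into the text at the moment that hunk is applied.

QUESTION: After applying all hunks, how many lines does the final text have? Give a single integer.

Hunk 1: at line 1 remove [cyjgf] add [vhlc,bqdig] -> 11 lines: jviu kqsot vhlc bqdig mzua wcfj pqfsb jddvl iscf ewrp xqsj
Hunk 2: at line 7 remove [jddvl,iscf,ewrp] add [bxy,flh,lsh] -> 11 lines: jviu kqsot vhlc bqdig mzua wcfj pqfsb bxy flh lsh xqsj
Hunk 3: at line 1 remove [vhlc,bqdig,mzua] add [vzbad,gjvmd] -> 10 lines: jviu kqsot vzbad gjvmd wcfj pqfsb bxy flh lsh xqsj
Hunk 4: at line 3 remove [wcfj,pqfsb,bxy] add [pixm,egbhy] -> 9 lines: jviu kqsot vzbad gjvmd pixm egbhy flh lsh xqsj
Hunk 5: at line 2 remove [gjvmd,pixm] add [iirx] -> 8 lines: jviu kqsot vzbad iirx egbhy flh lsh xqsj
Final line count: 8

Answer: 8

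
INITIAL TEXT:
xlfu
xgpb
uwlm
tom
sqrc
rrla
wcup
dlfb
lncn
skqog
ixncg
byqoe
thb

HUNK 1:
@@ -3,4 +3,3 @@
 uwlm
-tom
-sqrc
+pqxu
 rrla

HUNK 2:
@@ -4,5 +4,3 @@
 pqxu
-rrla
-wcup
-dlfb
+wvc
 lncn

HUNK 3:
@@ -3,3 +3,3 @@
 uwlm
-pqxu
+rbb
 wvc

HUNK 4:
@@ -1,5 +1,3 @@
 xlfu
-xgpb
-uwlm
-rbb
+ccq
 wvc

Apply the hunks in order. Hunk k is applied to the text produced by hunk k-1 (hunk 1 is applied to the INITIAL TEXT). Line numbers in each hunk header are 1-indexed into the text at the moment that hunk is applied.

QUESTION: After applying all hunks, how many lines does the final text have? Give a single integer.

Hunk 1: at line 3 remove [tom,sqrc] add [pqxu] -> 12 lines: xlfu xgpb uwlm pqxu rrla wcup dlfb lncn skqog ixncg byqoe thb
Hunk 2: at line 4 remove [rrla,wcup,dlfb] add [wvc] -> 10 lines: xlfu xgpb uwlm pqxu wvc lncn skqog ixncg byqoe thb
Hunk 3: at line 3 remove [pqxu] add [rbb] -> 10 lines: xlfu xgpb uwlm rbb wvc lncn skqog ixncg byqoe thb
Hunk 4: at line 1 remove [xgpb,uwlm,rbb] add [ccq] -> 8 lines: xlfu ccq wvc lncn skqog ixncg byqoe thb
Final line count: 8

Answer: 8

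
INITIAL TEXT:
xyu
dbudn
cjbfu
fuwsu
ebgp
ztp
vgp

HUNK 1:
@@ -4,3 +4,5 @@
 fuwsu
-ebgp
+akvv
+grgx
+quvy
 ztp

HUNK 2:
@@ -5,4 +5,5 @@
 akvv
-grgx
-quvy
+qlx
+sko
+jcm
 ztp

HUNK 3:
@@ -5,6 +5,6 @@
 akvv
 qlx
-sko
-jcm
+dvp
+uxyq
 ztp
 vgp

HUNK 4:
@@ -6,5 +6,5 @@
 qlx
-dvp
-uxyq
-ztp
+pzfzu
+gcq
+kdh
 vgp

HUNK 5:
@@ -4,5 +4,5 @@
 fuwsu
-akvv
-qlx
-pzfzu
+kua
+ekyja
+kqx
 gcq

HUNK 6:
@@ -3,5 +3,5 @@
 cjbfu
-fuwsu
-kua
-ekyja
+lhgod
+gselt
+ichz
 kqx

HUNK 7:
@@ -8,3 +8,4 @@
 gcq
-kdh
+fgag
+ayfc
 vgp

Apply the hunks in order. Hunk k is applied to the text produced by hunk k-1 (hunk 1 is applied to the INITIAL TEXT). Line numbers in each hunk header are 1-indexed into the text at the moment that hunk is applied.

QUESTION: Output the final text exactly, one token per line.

Answer: xyu
dbudn
cjbfu
lhgod
gselt
ichz
kqx
gcq
fgag
ayfc
vgp

Derivation:
Hunk 1: at line 4 remove [ebgp] add [akvv,grgx,quvy] -> 9 lines: xyu dbudn cjbfu fuwsu akvv grgx quvy ztp vgp
Hunk 2: at line 5 remove [grgx,quvy] add [qlx,sko,jcm] -> 10 lines: xyu dbudn cjbfu fuwsu akvv qlx sko jcm ztp vgp
Hunk 3: at line 5 remove [sko,jcm] add [dvp,uxyq] -> 10 lines: xyu dbudn cjbfu fuwsu akvv qlx dvp uxyq ztp vgp
Hunk 4: at line 6 remove [dvp,uxyq,ztp] add [pzfzu,gcq,kdh] -> 10 lines: xyu dbudn cjbfu fuwsu akvv qlx pzfzu gcq kdh vgp
Hunk 5: at line 4 remove [akvv,qlx,pzfzu] add [kua,ekyja,kqx] -> 10 lines: xyu dbudn cjbfu fuwsu kua ekyja kqx gcq kdh vgp
Hunk 6: at line 3 remove [fuwsu,kua,ekyja] add [lhgod,gselt,ichz] -> 10 lines: xyu dbudn cjbfu lhgod gselt ichz kqx gcq kdh vgp
Hunk 7: at line 8 remove [kdh] add [fgag,ayfc] -> 11 lines: xyu dbudn cjbfu lhgod gselt ichz kqx gcq fgag ayfc vgp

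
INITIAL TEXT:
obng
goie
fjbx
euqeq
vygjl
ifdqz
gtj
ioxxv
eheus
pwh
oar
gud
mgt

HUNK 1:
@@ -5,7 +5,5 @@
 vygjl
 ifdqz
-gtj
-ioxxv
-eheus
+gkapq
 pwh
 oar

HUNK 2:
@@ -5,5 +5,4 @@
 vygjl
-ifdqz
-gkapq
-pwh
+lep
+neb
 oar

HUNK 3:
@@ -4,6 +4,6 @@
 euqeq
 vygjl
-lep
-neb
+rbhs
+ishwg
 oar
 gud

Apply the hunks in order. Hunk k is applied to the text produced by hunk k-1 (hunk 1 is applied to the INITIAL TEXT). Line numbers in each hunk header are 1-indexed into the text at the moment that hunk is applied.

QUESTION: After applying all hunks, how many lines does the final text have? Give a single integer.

Hunk 1: at line 5 remove [gtj,ioxxv,eheus] add [gkapq] -> 11 lines: obng goie fjbx euqeq vygjl ifdqz gkapq pwh oar gud mgt
Hunk 2: at line 5 remove [ifdqz,gkapq,pwh] add [lep,neb] -> 10 lines: obng goie fjbx euqeq vygjl lep neb oar gud mgt
Hunk 3: at line 4 remove [lep,neb] add [rbhs,ishwg] -> 10 lines: obng goie fjbx euqeq vygjl rbhs ishwg oar gud mgt
Final line count: 10

Answer: 10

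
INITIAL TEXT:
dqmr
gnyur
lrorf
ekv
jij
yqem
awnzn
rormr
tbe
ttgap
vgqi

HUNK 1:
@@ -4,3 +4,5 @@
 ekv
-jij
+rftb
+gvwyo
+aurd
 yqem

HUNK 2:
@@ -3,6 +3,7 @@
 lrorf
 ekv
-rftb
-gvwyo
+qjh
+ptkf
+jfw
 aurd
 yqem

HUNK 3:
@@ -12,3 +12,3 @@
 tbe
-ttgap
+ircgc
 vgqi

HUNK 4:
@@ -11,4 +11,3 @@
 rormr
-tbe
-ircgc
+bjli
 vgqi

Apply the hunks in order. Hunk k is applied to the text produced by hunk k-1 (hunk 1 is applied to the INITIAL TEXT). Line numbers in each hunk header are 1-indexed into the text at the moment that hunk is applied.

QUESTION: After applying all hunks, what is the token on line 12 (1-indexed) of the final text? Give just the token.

Answer: bjli

Derivation:
Hunk 1: at line 4 remove [jij] add [rftb,gvwyo,aurd] -> 13 lines: dqmr gnyur lrorf ekv rftb gvwyo aurd yqem awnzn rormr tbe ttgap vgqi
Hunk 2: at line 3 remove [rftb,gvwyo] add [qjh,ptkf,jfw] -> 14 lines: dqmr gnyur lrorf ekv qjh ptkf jfw aurd yqem awnzn rormr tbe ttgap vgqi
Hunk 3: at line 12 remove [ttgap] add [ircgc] -> 14 lines: dqmr gnyur lrorf ekv qjh ptkf jfw aurd yqem awnzn rormr tbe ircgc vgqi
Hunk 4: at line 11 remove [tbe,ircgc] add [bjli] -> 13 lines: dqmr gnyur lrorf ekv qjh ptkf jfw aurd yqem awnzn rormr bjli vgqi
Final line 12: bjli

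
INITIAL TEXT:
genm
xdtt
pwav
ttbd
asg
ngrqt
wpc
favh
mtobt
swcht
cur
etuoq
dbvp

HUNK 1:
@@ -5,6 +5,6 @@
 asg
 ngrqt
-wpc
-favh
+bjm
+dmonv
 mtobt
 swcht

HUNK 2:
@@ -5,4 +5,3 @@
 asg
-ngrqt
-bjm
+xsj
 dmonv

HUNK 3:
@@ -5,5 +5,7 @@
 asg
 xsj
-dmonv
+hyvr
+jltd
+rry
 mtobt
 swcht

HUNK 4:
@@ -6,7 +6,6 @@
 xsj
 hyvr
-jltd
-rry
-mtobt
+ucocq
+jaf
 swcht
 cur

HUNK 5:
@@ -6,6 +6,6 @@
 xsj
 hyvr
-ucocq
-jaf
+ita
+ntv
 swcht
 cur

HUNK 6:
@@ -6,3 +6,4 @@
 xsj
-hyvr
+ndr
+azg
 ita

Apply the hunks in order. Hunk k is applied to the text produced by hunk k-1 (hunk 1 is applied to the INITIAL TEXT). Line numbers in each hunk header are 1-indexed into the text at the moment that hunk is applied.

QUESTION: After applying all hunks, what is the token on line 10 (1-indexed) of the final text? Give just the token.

Hunk 1: at line 5 remove [wpc,favh] add [bjm,dmonv] -> 13 lines: genm xdtt pwav ttbd asg ngrqt bjm dmonv mtobt swcht cur etuoq dbvp
Hunk 2: at line 5 remove [ngrqt,bjm] add [xsj] -> 12 lines: genm xdtt pwav ttbd asg xsj dmonv mtobt swcht cur etuoq dbvp
Hunk 3: at line 5 remove [dmonv] add [hyvr,jltd,rry] -> 14 lines: genm xdtt pwav ttbd asg xsj hyvr jltd rry mtobt swcht cur etuoq dbvp
Hunk 4: at line 6 remove [jltd,rry,mtobt] add [ucocq,jaf] -> 13 lines: genm xdtt pwav ttbd asg xsj hyvr ucocq jaf swcht cur etuoq dbvp
Hunk 5: at line 6 remove [ucocq,jaf] add [ita,ntv] -> 13 lines: genm xdtt pwav ttbd asg xsj hyvr ita ntv swcht cur etuoq dbvp
Hunk 6: at line 6 remove [hyvr] add [ndr,azg] -> 14 lines: genm xdtt pwav ttbd asg xsj ndr azg ita ntv swcht cur etuoq dbvp
Final line 10: ntv

Answer: ntv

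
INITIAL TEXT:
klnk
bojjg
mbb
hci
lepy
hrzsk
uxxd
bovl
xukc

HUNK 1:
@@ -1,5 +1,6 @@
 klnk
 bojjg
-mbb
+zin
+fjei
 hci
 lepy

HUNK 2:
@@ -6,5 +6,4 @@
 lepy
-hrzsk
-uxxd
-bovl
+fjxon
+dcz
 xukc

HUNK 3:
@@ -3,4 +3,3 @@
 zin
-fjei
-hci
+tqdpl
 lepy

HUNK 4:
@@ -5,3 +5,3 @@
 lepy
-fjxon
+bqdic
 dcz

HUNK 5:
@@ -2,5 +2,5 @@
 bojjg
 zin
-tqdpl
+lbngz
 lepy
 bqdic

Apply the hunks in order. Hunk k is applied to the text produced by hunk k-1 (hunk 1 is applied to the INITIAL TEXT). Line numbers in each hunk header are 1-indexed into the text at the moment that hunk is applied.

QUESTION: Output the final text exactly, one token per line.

Answer: klnk
bojjg
zin
lbngz
lepy
bqdic
dcz
xukc

Derivation:
Hunk 1: at line 1 remove [mbb] add [zin,fjei] -> 10 lines: klnk bojjg zin fjei hci lepy hrzsk uxxd bovl xukc
Hunk 2: at line 6 remove [hrzsk,uxxd,bovl] add [fjxon,dcz] -> 9 lines: klnk bojjg zin fjei hci lepy fjxon dcz xukc
Hunk 3: at line 3 remove [fjei,hci] add [tqdpl] -> 8 lines: klnk bojjg zin tqdpl lepy fjxon dcz xukc
Hunk 4: at line 5 remove [fjxon] add [bqdic] -> 8 lines: klnk bojjg zin tqdpl lepy bqdic dcz xukc
Hunk 5: at line 2 remove [tqdpl] add [lbngz] -> 8 lines: klnk bojjg zin lbngz lepy bqdic dcz xukc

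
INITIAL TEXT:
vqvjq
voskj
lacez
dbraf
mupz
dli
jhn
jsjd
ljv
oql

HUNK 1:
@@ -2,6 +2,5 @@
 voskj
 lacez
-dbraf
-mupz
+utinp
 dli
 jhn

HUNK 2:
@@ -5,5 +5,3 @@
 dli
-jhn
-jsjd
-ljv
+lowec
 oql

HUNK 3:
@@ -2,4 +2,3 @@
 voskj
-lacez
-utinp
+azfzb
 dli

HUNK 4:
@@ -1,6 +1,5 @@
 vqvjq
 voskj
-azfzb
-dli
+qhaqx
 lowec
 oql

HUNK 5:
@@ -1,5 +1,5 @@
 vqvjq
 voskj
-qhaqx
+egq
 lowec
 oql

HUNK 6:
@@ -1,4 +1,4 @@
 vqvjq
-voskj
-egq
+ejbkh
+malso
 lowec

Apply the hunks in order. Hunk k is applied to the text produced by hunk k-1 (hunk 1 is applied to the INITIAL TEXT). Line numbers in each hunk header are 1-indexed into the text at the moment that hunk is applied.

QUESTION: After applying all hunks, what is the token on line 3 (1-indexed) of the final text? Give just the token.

Hunk 1: at line 2 remove [dbraf,mupz] add [utinp] -> 9 lines: vqvjq voskj lacez utinp dli jhn jsjd ljv oql
Hunk 2: at line 5 remove [jhn,jsjd,ljv] add [lowec] -> 7 lines: vqvjq voskj lacez utinp dli lowec oql
Hunk 3: at line 2 remove [lacez,utinp] add [azfzb] -> 6 lines: vqvjq voskj azfzb dli lowec oql
Hunk 4: at line 1 remove [azfzb,dli] add [qhaqx] -> 5 lines: vqvjq voskj qhaqx lowec oql
Hunk 5: at line 1 remove [qhaqx] add [egq] -> 5 lines: vqvjq voskj egq lowec oql
Hunk 6: at line 1 remove [voskj,egq] add [ejbkh,malso] -> 5 lines: vqvjq ejbkh malso lowec oql
Final line 3: malso

Answer: malso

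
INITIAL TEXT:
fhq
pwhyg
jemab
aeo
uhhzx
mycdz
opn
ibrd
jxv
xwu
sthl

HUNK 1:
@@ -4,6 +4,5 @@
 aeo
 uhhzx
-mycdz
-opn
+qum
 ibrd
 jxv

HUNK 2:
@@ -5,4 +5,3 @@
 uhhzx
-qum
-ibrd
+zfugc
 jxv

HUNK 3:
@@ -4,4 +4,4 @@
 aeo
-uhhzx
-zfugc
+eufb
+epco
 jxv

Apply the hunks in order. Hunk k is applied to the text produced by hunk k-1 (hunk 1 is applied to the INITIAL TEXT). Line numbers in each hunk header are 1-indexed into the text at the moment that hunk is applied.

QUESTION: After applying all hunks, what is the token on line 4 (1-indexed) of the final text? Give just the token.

Hunk 1: at line 4 remove [mycdz,opn] add [qum] -> 10 lines: fhq pwhyg jemab aeo uhhzx qum ibrd jxv xwu sthl
Hunk 2: at line 5 remove [qum,ibrd] add [zfugc] -> 9 lines: fhq pwhyg jemab aeo uhhzx zfugc jxv xwu sthl
Hunk 3: at line 4 remove [uhhzx,zfugc] add [eufb,epco] -> 9 lines: fhq pwhyg jemab aeo eufb epco jxv xwu sthl
Final line 4: aeo

Answer: aeo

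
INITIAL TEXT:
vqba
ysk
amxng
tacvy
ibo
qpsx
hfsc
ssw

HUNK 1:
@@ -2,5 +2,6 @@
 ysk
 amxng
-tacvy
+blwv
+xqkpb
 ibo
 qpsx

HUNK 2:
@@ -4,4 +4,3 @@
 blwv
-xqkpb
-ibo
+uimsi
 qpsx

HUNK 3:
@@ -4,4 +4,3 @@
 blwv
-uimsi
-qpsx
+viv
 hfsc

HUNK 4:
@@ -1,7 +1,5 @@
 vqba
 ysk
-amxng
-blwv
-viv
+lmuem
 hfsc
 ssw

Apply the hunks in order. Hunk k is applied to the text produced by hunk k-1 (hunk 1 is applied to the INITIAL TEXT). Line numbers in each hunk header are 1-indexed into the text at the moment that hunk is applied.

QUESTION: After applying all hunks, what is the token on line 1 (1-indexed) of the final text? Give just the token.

Answer: vqba

Derivation:
Hunk 1: at line 2 remove [tacvy] add [blwv,xqkpb] -> 9 lines: vqba ysk amxng blwv xqkpb ibo qpsx hfsc ssw
Hunk 2: at line 4 remove [xqkpb,ibo] add [uimsi] -> 8 lines: vqba ysk amxng blwv uimsi qpsx hfsc ssw
Hunk 3: at line 4 remove [uimsi,qpsx] add [viv] -> 7 lines: vqba ysk amxng blwv viv hfsc ssw
Hunk 4: at line 1 remove [amxng,blwv,viv] add [lmuem] -> 5 lines: vqba ysk lmuem hfsc ssw
Final line 1: vqba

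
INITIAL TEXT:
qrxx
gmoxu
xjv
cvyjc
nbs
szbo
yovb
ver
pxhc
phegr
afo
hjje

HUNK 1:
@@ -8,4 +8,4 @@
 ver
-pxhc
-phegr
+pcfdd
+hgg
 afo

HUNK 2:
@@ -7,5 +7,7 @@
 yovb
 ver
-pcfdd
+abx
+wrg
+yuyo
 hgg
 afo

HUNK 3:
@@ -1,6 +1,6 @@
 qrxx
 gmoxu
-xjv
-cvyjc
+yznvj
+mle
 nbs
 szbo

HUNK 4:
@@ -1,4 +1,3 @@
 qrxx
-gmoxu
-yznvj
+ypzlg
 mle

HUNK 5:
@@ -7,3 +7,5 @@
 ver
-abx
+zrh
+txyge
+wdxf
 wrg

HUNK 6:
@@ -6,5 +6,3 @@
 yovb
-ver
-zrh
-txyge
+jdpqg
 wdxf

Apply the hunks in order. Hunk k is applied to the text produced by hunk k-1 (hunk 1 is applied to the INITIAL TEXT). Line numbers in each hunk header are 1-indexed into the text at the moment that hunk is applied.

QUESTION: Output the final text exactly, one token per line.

Answer: qrxx
ypzlg
mle
nbs
szbo
yovb
jdpqg
wdxf
wrg
yuyo
hgg
afo
hjje

Derivation:
Hunk 1: at line 8 remove [pxhc,phegr] add [pcfdd,hgg] -> 12 lines: qrxx gmoxu xjv cvyjc nbs szbo yovb ver pcfdd hgg afo hjje
Hunk 2: at line 7 remove [pcfdd] add [abx,wrg,yuyo] -> 14 lines: qrxx gmoxu xjv cvyjc nbs szbo yovb ver abx wrg yuyo hgg afo hjje
Hunk 3: at line 1 remove [xjv,cvyjc] add [yznvj,mle] -> 14 lines: qrxx gmoxu yznvj mle nbs szbo yovb ver abx wrg yuyo hgg afo hjje
Hunk 4: at line 1 remove [gmoxu,yznvj] add [ypzlg] -> 13 lines: qrxx ypzlg mle nbs szbo yovb ver abx wrg yuyo hgg afo hjje
Hunk 5: at line 7 remove [abx] add [zrh,txyge,wdxf] -> 15 lines: qrxx ypzlg mle nbs szbo yovb ver zrh txyge wdxf wrg yuyo hgg afo hjje
Hunk 6: at line 6 remove [ver,zrh,txyge] add [jdpqg] -> 13 lines: qrxx ypzlg mle nbs szbo yovb jdpqg wdxf wrg yuyo hgg afo hjje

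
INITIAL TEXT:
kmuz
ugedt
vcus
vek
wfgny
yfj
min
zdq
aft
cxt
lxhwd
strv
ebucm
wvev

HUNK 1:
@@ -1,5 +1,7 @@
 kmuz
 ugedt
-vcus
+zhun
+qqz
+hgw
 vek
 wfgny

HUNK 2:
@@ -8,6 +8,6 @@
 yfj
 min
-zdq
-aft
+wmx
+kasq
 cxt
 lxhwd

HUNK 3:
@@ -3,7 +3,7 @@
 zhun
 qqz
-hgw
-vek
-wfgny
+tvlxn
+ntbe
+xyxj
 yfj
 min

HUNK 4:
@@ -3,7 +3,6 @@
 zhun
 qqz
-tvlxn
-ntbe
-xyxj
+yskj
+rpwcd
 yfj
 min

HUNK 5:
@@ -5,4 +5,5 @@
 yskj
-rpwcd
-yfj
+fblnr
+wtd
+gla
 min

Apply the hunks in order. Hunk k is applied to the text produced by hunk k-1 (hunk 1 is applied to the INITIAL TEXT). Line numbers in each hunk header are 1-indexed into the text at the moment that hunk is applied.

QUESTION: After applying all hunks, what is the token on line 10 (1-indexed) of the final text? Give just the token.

Hunk 1: at line 1 remove [vcus] add [zhun,qqz,hgw] -> 16 lines: kmuz ugedt zhun qqz hgw vek wfgny yfj min zdq aft cxt lxhwd strv ebucm wvev
Hunk 2: at line 8 remove [zdq,aft] add [wmx,kasq] -> 16 lines: kmuz ugedt zhun qqz hgw vek wfgny yfj min wmx kasq cxt lxhwd strv ebucm wvev
Hunk 3: at line 3 remove [hgw,vek,wfgny] add [tvlxn,ntbe,xyxj] -> 16 lines: kmuz ugedt zhun qqz tvlxn ntbe xyxj yfj min wmx kasq cxt lxhwd strv ebucm wvev
Hunk 4: at line 3 remove [tvlxn,ntbe,xyxj] add [yskj,rpwcd] -> 15 lines: kmuz ugedt zhun qqz yskj rpwcd yfj min wmx kasq cxt lxhwd strv ebucm wvev
Hunk 5: at line 5 remove [rpwcd,yfj] add [fblnr,wtd,gla] -> 16 lines: kmuz ugedt zhun qqz yskj fblnr wtd gla min wmx kasq cxt lxhwd strv ebucm wvev
Final line 10: wmx

Answer: wmx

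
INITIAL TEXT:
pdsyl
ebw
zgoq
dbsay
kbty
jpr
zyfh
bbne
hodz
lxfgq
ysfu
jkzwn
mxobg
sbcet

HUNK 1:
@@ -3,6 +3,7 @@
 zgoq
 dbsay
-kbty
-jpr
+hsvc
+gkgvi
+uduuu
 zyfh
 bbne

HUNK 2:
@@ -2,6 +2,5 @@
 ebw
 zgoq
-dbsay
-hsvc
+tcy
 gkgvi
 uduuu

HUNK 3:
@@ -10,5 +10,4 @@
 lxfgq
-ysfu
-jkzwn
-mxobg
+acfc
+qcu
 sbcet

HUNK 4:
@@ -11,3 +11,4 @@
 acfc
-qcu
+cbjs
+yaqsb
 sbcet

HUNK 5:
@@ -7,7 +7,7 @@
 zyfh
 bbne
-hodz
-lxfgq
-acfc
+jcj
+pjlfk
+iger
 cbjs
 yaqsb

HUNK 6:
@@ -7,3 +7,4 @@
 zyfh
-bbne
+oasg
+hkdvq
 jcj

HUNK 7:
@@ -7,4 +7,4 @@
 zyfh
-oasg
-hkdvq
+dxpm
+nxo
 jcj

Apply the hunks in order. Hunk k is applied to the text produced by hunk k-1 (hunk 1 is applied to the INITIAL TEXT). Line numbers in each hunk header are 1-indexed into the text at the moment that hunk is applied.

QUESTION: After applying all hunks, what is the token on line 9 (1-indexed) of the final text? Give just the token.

Hunk 1: at line 3 remove [kbty,jpr] add [hsvc,gkgvi,uduuu] -> 15 lines: pdsyl ebw zgoq dbsay hsvc gkgvi uduuu zyfh bbne hodz lxfgq ysfu jkzwn mxobg sbcet
Hunk 2: at line 2 remove [dbsay,hsvc] add [tcy] -> 14 lines: pdsyl ebw zgoq tcy gkgvi uduuu zyfh bbne hodz lxfgq ysfu jkzwn mxobg sbcet
Hunk 3: at line 10 remove [ysfu,jkzwn,mxobg] add [acfc,qcu] -> 13 lines: pdsyl ebw zgoq tcy gkgvi uduuu zyfh bbne hodz lxfgq acfc qcu sbcet
Hunk 4: at line 11 remove [qcu] add [cbjs,yaqsb] -> 14 lines: pdsyl ebw zgoq tcy gkgvi uduuu zyfh bbne hodz lxfgq acfc cbjs yaqsb sbcet
Hunk 5: at line 7 remove [hodz,lxfgq,acfc] add [jcj,pjlfk,iger] -> 14 lines: pdsyl ebw zgoq tcy gkgvi uduuu zyfh bbne jcj pjlfk iger cbjs yaqsb sbcet
Hunk 6: at line 7 remove [bbne] add [oasg,hkdvq] -> 15 lines: pdsyl ebw zgoq tcy gkgvi uduuu zyfh oasg hkdvq jcj pjlfk iger cbjs yaqsb sbcet
Hunk 7: at line 7 remove [oasg,hkdvq] add [dxpm,nxo] -> 15 lines: pdsyl ebw zgoq tcy gkgvi uduuu zyfh dxpm nxo jcj pjlfk iger cbjs yaqsb sbcet
Final line 9: nxo

Answer: nxo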